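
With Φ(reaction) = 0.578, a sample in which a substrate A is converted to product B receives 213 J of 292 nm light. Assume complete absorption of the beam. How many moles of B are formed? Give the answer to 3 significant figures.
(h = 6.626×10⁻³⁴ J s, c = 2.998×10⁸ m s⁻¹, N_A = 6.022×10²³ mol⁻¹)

Photon energy at 292 nm: hc/λ = (6.626×10⁻³⁴)(2.998×10⁸)/(292×10⁻⁹) = 6.803×10⁻¹⁹ J.
Photons incident: 213 / 6.803×10⁻¹⁹ = 3.131×10²⁰, i.e. 3.131×10²⁰/6.022×10²³ = 5.199×10⁻⁴ mol.
Product: Φ × n_abs = 0.578 × 5.199×10⁻⁴ = 3.005×10⁻⁴ mol.

3.01×10⁻⁴ mol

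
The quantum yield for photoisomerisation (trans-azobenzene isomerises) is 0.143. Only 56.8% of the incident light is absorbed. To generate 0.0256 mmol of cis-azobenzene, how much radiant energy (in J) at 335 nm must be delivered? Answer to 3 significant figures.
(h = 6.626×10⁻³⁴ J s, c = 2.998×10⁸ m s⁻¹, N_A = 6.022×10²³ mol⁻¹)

Product: 0.0256 mmol = 2.56×10⁻⁵ mol.
Photons that must be absorbed: 2.56×10⁻⁵ / 0.143 = 1.790×10⁻⁴ mol.
Incident photons needed: 1.790×10⁻⁴ / 0.568 = 3.151×10⁻⁴ mol.
Photon energy: hc/λ = 5.930×10⁻¹⁹ J; per mole, 3.571×10⁵ J mol⁻¹.
Energy required: 3.151×10⁻⁴ × 3.571×10⁵ = 113 J.

113 J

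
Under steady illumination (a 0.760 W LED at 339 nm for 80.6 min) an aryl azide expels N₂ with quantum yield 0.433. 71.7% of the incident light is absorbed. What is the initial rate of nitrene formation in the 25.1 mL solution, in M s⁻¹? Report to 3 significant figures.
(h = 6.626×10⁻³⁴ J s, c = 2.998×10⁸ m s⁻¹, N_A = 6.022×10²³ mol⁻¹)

2.66×10⁻⁵ M s⁻¹

Photon energy at 339 nm: hc/λ = (6.626×10⁻³⁴)(2.998×10⁸)/(339×10⁻⁹) = 5.860×10⁻¹⁹ J.
Energy delivered: (0.760 W)(4836 s) = 3675 J.
Photons incident: 3675 / 5.860×10⁻¹⁹ = 6.271×10²¹, i.e. 6.271×10²¹/6.022×10²³ = 0.01041 mol.
Photons absorbed: 0.717 × 0.01041 = 0.007464 mol.
Product formed: 0.433 × 0.007464 = 0.003232 mol.
Rate: 0.003232 mol / (4836 s × 0.0251 L) = 2.66×10⁻⁵ M s⁻¹.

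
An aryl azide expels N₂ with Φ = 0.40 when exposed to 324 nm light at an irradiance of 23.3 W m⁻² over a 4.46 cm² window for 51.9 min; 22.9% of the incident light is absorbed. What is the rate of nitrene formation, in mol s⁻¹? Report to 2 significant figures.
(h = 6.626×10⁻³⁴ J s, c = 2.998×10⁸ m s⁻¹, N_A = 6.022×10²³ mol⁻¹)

2.6×10⁻⁹ mol s⁻¹

Photon energy at 324 nm: hc/λ = (6.626×10⁻³⁴)(2.998×10⁸)/(324×10⁻⁹) = 6.131×10⁻¹⁹ J.
Energy delivered: (23.3 W m⁻²)(4.46×10⁻⁴ m²)(3114 s) = 32.36 J.
Photons incident: 32.36 / 6.131×10⁻¹⁹ = 5.278×10¹⁹, i.e. 5.278×10¹⁹/6.022×10²³ = 8.765×10⁻⁵ mol.
Photons absorbed: 0.229 × 8.765×10⁻⁵ = 2.007×10⁻⁵ mol.
Product formed: 0.40 × 2.007×10⁻⁵ = 8.028×10⁻⁶ mol.
Rate: 8.028×10⁻⁶ / 3114 s = 2.6×10⁻⁹ mol s⁻¹.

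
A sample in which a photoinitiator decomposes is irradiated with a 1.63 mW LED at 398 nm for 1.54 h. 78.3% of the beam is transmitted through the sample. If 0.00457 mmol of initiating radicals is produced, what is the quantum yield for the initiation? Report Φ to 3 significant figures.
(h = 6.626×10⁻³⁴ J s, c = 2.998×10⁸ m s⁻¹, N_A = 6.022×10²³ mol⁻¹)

Product: 0.00457 mmol = 4.57×10⁻⁶ mol.
Photon energy at 398 nm: hc/λ = (6.626×10⁻³⁴)(2.998×10⁸)/(398×10⁻⁹) = 4.991×10⁻¹⁹ J.
Energy delivered: (1.63 mW)(5544 s) = 9.037 J.
Photons incident: 9.037 / 4.991×10⁻¹⁹ = 1.811×10¹⁹, i.e. 1.811×10¹⁹/6.022×10²³ = 3.007×10⁻⁵ mol.
Fraction absorbed: 1 − 78.3/100 = 0.2170.
Photons absorbed: 0.2170 × 3.007×10⁻⁵ = 6.525×10⁻⁶ mol.
Φ = 4.57×10⁻⁶ mol / 6.525×10⁻⁶ mol photons = 0.700.

Φ = 0.700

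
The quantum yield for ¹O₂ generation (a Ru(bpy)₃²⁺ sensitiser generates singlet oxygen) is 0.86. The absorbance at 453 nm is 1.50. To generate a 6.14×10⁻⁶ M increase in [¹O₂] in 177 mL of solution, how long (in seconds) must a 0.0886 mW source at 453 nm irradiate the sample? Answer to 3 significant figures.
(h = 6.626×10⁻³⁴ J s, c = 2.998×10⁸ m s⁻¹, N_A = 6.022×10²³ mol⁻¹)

t ≈ 3890 s

Product: (6.14×10⁻⁶ M)(0.177 L) = 1.087×10⁻⁶ mol.
Photons that must be absorbed: 1.087×10⁻⁶ / 0.86 = 1.264×10⁻⁶ mol.
Fraction absorbed: 1 − 10^(−1.50) = 0.9684.
Incident photons needed: 1.264×10⁻⁶ / 0.9684 = 1.305×10⁻⁶ mol.
Photon energy: hc/λ = 4.385×10⁻¹⁹ J; per mole, 2.641×10⁵ J mol⁻¹.
Energy required: 1.305×10⁻⁶ × 2.641×10⁵ = 0.3447 J.
Time: 0.3447 J / 8.86e-05 W = 3890 s.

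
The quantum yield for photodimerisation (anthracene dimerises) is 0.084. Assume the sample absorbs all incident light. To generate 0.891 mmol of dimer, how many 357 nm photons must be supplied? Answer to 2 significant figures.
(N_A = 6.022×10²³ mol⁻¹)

Product: 0.891 mmol = 8.91×10⁻⁴ mol.
Photons that must be absorbed: 8.91×10⁻⁴ / 0.084 = 0.01061 mol.
Photon count: 0.01061 × 6.022×10²³ = 6.4×10²¹.

6.4×10²¹ photons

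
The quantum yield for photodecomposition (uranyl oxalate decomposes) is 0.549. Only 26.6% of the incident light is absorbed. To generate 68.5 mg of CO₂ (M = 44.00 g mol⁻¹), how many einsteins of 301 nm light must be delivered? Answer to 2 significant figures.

Product: 68.5 mg / 44.00 g mol⁻¹ = 0.001557 mol.
Photons that must be absorbed: 0.001557 / 0.549 = 0.002836 mol.
Incident photons needed: 0.002836 / 0.266 = 0.01066 mol.

0.011 einstein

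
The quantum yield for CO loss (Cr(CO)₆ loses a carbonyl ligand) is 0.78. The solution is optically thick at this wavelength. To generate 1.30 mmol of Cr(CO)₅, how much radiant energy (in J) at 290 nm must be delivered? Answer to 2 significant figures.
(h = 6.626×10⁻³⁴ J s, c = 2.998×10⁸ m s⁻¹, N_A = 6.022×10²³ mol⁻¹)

690 J

Product: 1.30 mmol = 0.00130 mol.
Photons that must be absorbed: 0.00130 / 0.78 = 0.001667 mol.
Photon energy: hc/λ = 6.850×10⁻¹⁹ J; per mole, 4.125×10⁵ J mol⁻¹.
Energy required: 0.001667 × 4.125×10⁵ = 690 J.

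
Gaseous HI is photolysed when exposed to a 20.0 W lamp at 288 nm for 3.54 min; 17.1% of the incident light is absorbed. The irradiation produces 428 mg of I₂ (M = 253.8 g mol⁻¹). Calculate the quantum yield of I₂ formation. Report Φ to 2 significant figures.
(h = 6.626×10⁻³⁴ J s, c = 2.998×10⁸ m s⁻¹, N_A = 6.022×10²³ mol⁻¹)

Φ = 0.96

Product: 428 mg / 253.8 g mol⁻¹ = 0.001686 mol.
Photon energy at 288 nm: hc/λ = (6.626×10⁻³⁴)(2.998×10⁸)/(288×10⁻⁹) = 6.897×10⁻¹⁹ J.
Energy delivered: (20.0 W)(212.4 s) = 4248 J.
Photons incident: 4248 / 6.897×10⁻¹⁹ = 6.159×10²¹, i.e. 6.159×10²¹/6.022×10²³ = 0.01023 mol.
Photons absorbed: 0.171 × 0.01023 = 0.001749 mol.
Φ = 0.001686 mol / 0.001749 mol photons = 0.96.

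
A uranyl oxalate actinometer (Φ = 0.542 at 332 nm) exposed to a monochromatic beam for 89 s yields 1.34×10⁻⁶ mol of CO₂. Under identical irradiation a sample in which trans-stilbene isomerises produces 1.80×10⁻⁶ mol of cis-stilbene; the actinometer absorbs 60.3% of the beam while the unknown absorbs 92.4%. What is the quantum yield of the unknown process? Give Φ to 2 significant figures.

Photons absorbed by the actinometer: 1.34×10⁻⁶ / 0.542 = 2.472×10⁻⁶ mol.
Incident flux: 2.472×10⁻⁶ / 0.603 = 4.100×10⁻⁶ einstein.
Absorbed by unknown: 0.924 × 4.100×10⁻⁶ = 3.788×10⁻⁶ mol.
Φ(unknown) = 1.80×10⁻⁶ / 3.788×10⁻⁶ = 0.48.

Φ = 0.48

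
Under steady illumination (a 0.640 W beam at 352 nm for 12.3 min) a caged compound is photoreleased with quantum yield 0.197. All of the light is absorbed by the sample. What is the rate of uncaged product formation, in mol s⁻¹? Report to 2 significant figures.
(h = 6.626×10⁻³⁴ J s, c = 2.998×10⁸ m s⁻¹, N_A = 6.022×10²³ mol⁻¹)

3.7×10⁻⁷ mol s⁻¹

Photon energy at 352 nm: hc/λ = (6.626×10⁻³⁴)(2.998×10⁸)/(352×10⁻⁹) = 5.643×10⁻¹⁹ J.
Energy delivered: (0.640 W)(738 s) = 472.3 J.
Photons incident: 472.3 / 5.643×10⁻¹⁹ = 8.370×10²⁰, i.e. 8.370×10²⁰/6.022×10²³ = 0.001390 mol.
Product formed: 0.197 × 0.001390 = 2.738×10⁻⁴ mol.
Rate: 2.738×10⁻⁴ / 738 s = 3.7×10⁻⁷ mol s⁻¹.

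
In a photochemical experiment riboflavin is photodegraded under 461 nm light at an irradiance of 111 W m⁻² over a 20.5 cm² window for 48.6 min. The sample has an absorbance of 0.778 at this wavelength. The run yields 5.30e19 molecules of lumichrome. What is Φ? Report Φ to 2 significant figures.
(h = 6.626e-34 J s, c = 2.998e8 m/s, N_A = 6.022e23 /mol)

Φ = 0.041

Product: 5.30e19 / 6.022e23 = 8.801e-5 mol.
Photon energy at 461 nm: hc/λ = (6.626e-34)(2.998e8)/(461e-9) = 4.309e-19 J.
Energy delivered: (111 W m⁻²)(20.5e-4 m²)(2916 s) = 663.5 J.
Photons incident: 663.5 / 4.309e-19 = 1.540e21, i.e. 1.540e21/6.022e23 = 0.002557 mol.
Fraction absorbed: 1 − 10^(−0.778) = 0.8333.
Photons absorbed: 0.8333 × 0.002557 = 0.002131 mol.
Φ = 8.801e-5 mol / 0.002131 mol photons = 0.041.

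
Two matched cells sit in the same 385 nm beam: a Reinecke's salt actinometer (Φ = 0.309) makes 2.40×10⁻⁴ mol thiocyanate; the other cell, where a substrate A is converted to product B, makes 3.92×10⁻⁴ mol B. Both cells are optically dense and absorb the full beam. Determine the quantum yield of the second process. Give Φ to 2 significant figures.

Φ = 0.50

Photons absorbed by the actinometer: 2.40×10⁻⁴ / 0.309 = 7.767×10⁻⁴ mol.
Φ(unknown) = 3.92×10⁻⁴ / 7.767×10⁻⁴ = 0.50.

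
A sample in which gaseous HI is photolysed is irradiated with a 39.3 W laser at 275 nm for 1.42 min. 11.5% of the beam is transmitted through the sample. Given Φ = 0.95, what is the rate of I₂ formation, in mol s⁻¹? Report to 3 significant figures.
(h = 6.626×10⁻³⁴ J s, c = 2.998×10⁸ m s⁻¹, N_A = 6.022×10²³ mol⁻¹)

7.60×10⁻⁵ mol s⁻¹

Photon energy at 275 nm: hc/λ = (6.626×10⁻³⁴)(2.998×10⁸)/(275×10⁻⁹) = 7.224×10⁻¹⁹ J.
Energy delivered: (39.3 W)(85.2 s) = 3348 J.
Photons incident: 3348 / 7.224×10⁻¹⁹ = 4.635×10²¹, i.e. 4.635×10²¹/6.022×10²³ = 0.007697 mol.
Fraction absorbed: 1 − 11.5/100 = 0.8850.
Photons absorbed: 0.8850 × 0.007697 = 0.006812 mol.
Product formed: 0.95 × 0.006812 = 0.006471 mol.
Rate: 0.006471 / 85.2 s = 7.60×10⁻⁵ mol s⁻¹.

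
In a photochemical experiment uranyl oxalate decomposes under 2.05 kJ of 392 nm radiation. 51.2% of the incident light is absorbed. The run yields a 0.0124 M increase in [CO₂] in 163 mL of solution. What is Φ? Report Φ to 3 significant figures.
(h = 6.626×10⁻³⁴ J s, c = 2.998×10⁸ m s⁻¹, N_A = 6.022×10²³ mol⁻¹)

Product: (0.0124 M)(0.163 L) = 0.002021 mol.
Photon energy at 392 nm: hc/λ = (6.626×10⁻³⁴)(2.998×10⁸)/(392×10⁻⁹) = 5.068×10⁻¹⁹ J.
Incident energy: 2.05 kJ = 2050 J.
Photons incident: 2050 / 5.068×10⁻¹⁹ = 4.045×10²¹, i.e. 4.045×10²¹/6.022×10²³ = 0.006717 mol.
Photons absorbed: 0.512 × 0.006717 = 0.003439 mol.
Φ = 0.002021 mol / 0.003439 mol photons = 0.588.

Φ = 0.588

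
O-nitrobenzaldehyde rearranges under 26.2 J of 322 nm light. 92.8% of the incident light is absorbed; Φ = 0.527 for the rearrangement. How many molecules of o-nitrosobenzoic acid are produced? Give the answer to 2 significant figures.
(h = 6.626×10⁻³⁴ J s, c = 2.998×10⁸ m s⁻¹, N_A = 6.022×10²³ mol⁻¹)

2.1×10¹⁹ molecules

Photon energy at 322 nm: hc/λ = (6.626×10⁻³⁴)(2.998×10⁸)/(322×10⁻⁹) = 6.169×10⁻¹⁹ J.
Photons incident: 26.2 / 6.169×10⁻¹⁹ = 4.247×10¹⁹, i.e. 4.247×10¹⁹/6.022×10²³ = 7.052×10⁻⁵ mol.
Photons absorbed: 0.928 × 7.052×10⁻⁵ = 6.544×10⁻⁵ mol.
Product: Φ × n_abs = 0.527 × 6.544×10⁻⁵ = 3.449×10⁻⁵ mol.
As a count: 3.449×10⁻⁵ × 6.022×10²³ = 2.1×10¹⁹.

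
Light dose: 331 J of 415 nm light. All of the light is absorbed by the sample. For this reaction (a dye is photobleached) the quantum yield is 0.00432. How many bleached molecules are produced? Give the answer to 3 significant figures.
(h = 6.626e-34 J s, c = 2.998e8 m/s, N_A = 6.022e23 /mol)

2.99e18 bleached molecules

Photon energy at 415 nm: hc/λ = (6.626e-34)(2.998e8)/(415e-9) = 4.787e-19 J.
Photons incident: 331 / 4.787e-19 = 6.915e20, i.e. 6.915e20/6.022e23 = 0.001148 mol.
Product: Φ × n_abs = 0.00432 × 0.001148 = 4.959e-6 mol.
As a count: 4.959e-6 × 6.022e23 = 2.99e18.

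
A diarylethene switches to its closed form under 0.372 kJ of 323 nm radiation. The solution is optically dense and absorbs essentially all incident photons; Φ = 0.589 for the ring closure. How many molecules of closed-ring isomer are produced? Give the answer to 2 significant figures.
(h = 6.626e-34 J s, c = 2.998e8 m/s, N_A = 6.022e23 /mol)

3.6e20 molecules

Photon energy at 323 nm: hc/λ = (6.626e-34)(2.998e8)/(323e-9) = 6.150e-19 J.
Incident energy: 0.372 kJ = 372 J.
Photons incident: 372 / 6.150e-19 = 6.049e20, i.e. 6.049e20/6.022e23 = 0.001004 mol.
Product: Φ × n_abs = 0.589 × 0.001004 = 5.914e-4 mol.
As a count: 5.914e-4 × 6.022e23 = 3.6e20.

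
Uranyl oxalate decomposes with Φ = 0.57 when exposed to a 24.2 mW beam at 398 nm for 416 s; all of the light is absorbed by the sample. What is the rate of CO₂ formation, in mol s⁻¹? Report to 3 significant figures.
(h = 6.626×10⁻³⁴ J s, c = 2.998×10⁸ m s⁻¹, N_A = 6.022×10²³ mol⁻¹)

Photon energy at 398 nm: hc/λ = (6.626×10⁻³⁴)(2.998×10⁸)/(398×10⁻⁹) = 4.991×10⁻¹⁹ J.
Energy delivered: (24.2 mW)(416 s) = 10.07 J.
Photons incident: 10.07 / 4.991×10⁻¹⁹ = 2.018×10¹⁹, i.e. 2.018×10¹⁹/6.022×10²³ = 3.351×10⁻⁵ mol.
Product formed: 0.57 × 3.351×10⁻⁵ = 1.910×10⁻⁵ mol.
Rate: 1.910×10⁻⁵ / 416 s = 4.59×10⁻⁸ mol s⁻¹.

4.59×10⁻⁸ mol s⁻¹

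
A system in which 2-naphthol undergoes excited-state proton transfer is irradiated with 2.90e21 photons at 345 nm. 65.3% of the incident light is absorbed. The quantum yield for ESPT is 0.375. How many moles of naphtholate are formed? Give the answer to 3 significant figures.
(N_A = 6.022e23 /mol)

Moles of photons: 2.90e21 / 6.022e23 = 0.004816 mol.
Photons absorbed: 0.653 × 0.004816 = 0.003145 mol.
Product: Φ × n_abs = 0.375 × 0.003145 = 0.001179 mol.

0.00118 mol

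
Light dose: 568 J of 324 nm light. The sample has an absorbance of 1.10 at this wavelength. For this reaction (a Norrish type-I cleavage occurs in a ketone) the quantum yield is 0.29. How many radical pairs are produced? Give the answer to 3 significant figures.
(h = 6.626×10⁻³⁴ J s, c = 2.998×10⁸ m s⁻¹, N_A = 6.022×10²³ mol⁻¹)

Photon energy at 324 nm: hc/λ = (6.626×10⁻³⁴)(2.998×10⁸)/(324×10⁻⁹) = 6.131×10⁻¹⁹ J.
Photons incident: 568 / 6.131×10⁻¹⁹ = 9.264×10²⁰, i.e. 9.264×10²⁰/6.022×10²³ = 0.001538 mol.
Fraction absorbed: 1 − 10^(−1.10) = 0.9206.
Photons absorbed: 0.9206 × 0.001538 = 0.001416 mol.
Product: Φ × n_abs = 0.29 × 0.001416 = 4.106×10⁻⁴ mol.
As a count: 4.106×10⁻⁴ × 6.022×10²³ = 2.47×10²⁰.

2.47×10²⁰ radical pairs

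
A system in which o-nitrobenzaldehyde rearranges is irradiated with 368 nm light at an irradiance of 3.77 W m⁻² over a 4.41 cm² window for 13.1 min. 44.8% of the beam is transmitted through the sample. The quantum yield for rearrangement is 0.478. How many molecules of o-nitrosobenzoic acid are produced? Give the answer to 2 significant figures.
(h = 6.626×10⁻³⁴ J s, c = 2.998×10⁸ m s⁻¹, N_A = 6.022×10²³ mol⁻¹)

Photon energy at 368 nm: hc/λ = (6.626×10⁻³⁴)(2.998×10⁸)/(368×10⁻⁹) = 5.398×10⁻¹⁹ J.
Energy delivered: (3.77 W m⁻²)(4.41×10⁻⁴ m²)(786 s) = 1.307 J.
Photons incident: 1.307 / 5.398×10⁻¹⁹ = 2.421×10¹⁸, i.e. 2.421×10¹⁸/6.022×10²³ = 4.020×10⁻⁶ mol.
Fraction absorbed: 1 − 44.8/100 = 0.5520.
Photons absorbed: 0.5520 × 4.020×10⁻⁶ = 2.219×10⁻⁶ mol.
Product: Φ × n_abs = 0.478 × 2.219×10⁻⁶ = 1.061×10⁻⁶ mol.
As a count: 1.061×10⁻⁶ × 6.022×10²³ = 6.4×10¹⁷.

6.4×10¹⁷ molecules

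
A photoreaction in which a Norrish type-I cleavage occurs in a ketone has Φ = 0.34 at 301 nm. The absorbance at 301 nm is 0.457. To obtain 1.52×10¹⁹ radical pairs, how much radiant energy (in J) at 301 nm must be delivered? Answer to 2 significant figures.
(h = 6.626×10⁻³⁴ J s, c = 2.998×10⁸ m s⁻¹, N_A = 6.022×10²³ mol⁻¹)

Product: 1.52×10¹⁹ / 6.022×10²³ = 2.524×10⁻⁵ mol.
Photons that must be absorbed: 2.524×10⁻⁵ / 0.34 = 7.424×10⁻⁵ mol.
Fraction absorbed: 1 − 10^(−0.457) = 0.6509.
Incident photons needed: 7.424×10⁻⁵ / 0.6509 = 1.141×10⁻⁴ mol.
Photon energy: hc/λ = 6.600×10⁻¹⁹ J; per mole, 3.975×10⁵ J mol⁻¹.
Energy required: 1.141×10⁻⁴ × 3.975×10⁵ = 45 J.

45 J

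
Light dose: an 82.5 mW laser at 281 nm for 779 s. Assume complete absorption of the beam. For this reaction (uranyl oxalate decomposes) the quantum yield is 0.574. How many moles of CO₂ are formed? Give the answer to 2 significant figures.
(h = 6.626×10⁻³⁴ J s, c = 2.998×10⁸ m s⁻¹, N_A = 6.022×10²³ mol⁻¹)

8.7×10⁻⁵ mol

Photon energy at 281 nm: hc/λ = (6.626×10⁻³⁴)(2.998×10⁸)/(281×10⁻⁹) = 7.069×10⁻¹⁹ J.
Energy delivered: (82.5 mW)(779 s) = 64.27 J.
Photons incident: 64.27 / 7.069×10⁻¹⁹ = 9.092×10¹⁹, i.e. 9.092×10¹⁹/6.022×10²³ = 1.510×10⁻⁴ mol.
Product: Φ × n_abs = 0.574 × 1.510×10⁻⁴ = 8.667×10⁻⁵ mol.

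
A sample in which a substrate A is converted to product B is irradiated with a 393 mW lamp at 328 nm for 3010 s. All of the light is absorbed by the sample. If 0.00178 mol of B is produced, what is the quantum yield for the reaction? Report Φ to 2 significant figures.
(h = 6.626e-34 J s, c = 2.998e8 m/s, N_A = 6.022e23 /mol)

Photon energy at 328 nm: hc/λ = (6.626e-34)(2.998e8)/(328e-9) = 6.056e-19 J.
Energy delivered: (393 mW)(3010 s) = 1183 J.
Photons incident: 1183 / 6.056e-19 = 1.953e21, i.e. 1.953e21/6.022e23 = 0.003243 mol.
Φ = 0.00178 mol / 0.003243 mol photons = 0.55.

Φ = 0.55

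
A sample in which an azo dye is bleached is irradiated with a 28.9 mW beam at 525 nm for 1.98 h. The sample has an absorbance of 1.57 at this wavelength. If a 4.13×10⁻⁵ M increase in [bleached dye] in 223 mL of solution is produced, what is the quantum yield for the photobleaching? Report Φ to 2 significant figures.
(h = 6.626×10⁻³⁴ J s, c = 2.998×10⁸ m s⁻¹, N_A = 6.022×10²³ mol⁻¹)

Φ = 0.010

Product: (4.13×10⁻⁵ M)(0.223 L) = 9.210×10⁻⁶ mol.
Photon energy at 525 nm: hc/λ = (6.626×10⁻³⁴)(2.998×10⁸)/(525×10⁻⁹) = 3.784×10⁻¹⁹ J.
Energy delivered: (28.9 mW)(7128 s) = 206.0 J.
Photons incident: 206.0 / 3.784×10⁻¹⁹ = 5.444×10²⁰, i.e. 5.444×10²⁰/6.022×10²³ = 9.040×10⁻⁴ mol.
Fraction absorbed: 1 − 10^(−1.57) = 0.9731.
Photons absorbed: 0.9731 × 9.040×10⁻⁴ = 8.797×10⁻⁴ mol.
Φ = 9.210×10⁻⁶ mol / 8.797×10⁻⁴ mol photons = 0.010.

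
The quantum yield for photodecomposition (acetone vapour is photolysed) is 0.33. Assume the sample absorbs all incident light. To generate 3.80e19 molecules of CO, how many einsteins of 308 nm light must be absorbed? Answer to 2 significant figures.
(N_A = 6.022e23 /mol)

Product: 3.80e19 / 6.022e23 = 6.310e-5 mol.
Photons that must be absorbed: 6.310e-5 / 0.33 = 1.912e-4 mol.

1.9e-4 einstein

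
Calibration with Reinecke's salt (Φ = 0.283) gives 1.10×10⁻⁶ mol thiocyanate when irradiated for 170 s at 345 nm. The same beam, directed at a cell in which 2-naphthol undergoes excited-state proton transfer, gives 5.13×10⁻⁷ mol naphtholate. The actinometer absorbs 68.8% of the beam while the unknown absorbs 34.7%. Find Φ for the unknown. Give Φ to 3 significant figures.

Φ = 0.262

Photons absorbed by the actinometer: 1.10×10⁻⁶ / 0.283 = 3.887×10⁻⁶ mol.
Incident flux: 3.887×10⁻⁶ / 0.688 = 5.650×10⁻⁶ einstein.
Absorbed by unknown: 0.347 × 5.650×10⁻⁶ = 1.961×10⁻⁶ mol.
Φ(unknown) = 5.13×10⁻⁷ / 1.961×10⁻⁶ = 0.262.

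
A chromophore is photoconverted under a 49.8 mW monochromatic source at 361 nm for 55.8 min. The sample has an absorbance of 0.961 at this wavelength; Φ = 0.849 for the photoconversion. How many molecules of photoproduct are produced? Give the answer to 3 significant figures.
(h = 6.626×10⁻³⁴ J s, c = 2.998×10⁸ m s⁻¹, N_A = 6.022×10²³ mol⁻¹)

2.29×10²⁰ molecules

Photon energy at 361 nm: hc/λ = (6.626×10⁻³⁴)(2.998×10⁸)/(361×10⁻⁹) = 5.503×10⁻¹⁹ J.
Energy delivered: (49.8 mW)(3348 s) = 166.7 J.
Photons incident: 166.7 / 5.503×10⁻¹⁹ = 3.029×10²⁰, i.e. 3.029×10²⁰/6.022×10²³ = 5.030×10⁻⁴ mol.
Fraction absorbed: 1 − 10^(−0.961) = 0.8906.
Photons absorbed: 0.8906 × 5.030×10⁻⁴ = 4.480×10⁻⁴ mol.
Product: Φ × n_abs = 0.849 × 4.480×10⁻⁴ = 3.804×10⁻⁴ mol.
As a count: 3.804×10⁻⁴ × 6.022×10²³ = 2.29×10²⁰.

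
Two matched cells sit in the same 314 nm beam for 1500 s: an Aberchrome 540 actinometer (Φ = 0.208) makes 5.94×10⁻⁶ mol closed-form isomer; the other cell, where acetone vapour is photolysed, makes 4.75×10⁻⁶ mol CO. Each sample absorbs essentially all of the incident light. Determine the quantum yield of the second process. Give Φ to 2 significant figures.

Photons absorbed by the actinometer: 5.94×10⁻⁶ / 0.208 = 2.856×10⁻⁵ mol.
Φ(unknown) = 4.75×10⁻⁶ / 2.856×10⁻⁵ = 0.17.

Φ = 0.17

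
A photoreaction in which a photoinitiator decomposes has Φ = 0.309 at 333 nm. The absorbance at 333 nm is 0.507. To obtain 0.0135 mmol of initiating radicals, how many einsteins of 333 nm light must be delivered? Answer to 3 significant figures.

Product: 0.0135 mmol = 1.35×10⁻⁵ mol.
Photons that must be absorbed: 1.35×10⁻⁵ / 0.309 = 4.369×10⁻⁵ mol.
Fraction absorbed: 1 − 10^(−0.507) = 0.6888.
Incident photons needed: 4.369×10⁻⁵ / 0.6888 = 6.343×10⁻⁵ mol.

6.34×10⁻⁵ einstein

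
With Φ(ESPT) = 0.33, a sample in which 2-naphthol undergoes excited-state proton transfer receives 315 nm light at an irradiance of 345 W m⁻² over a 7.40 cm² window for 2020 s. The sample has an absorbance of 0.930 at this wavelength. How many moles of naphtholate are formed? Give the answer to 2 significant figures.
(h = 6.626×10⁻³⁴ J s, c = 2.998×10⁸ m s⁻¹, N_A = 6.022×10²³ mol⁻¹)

Photon energy at 315 nm: hc/λ = (6.626×10⁻³⁴)(2.998×10⁸)/(315×10⁻⁹) = 6.306×10⁻¹⁹ J.
Energy delivered: (345 W m⁻²)(7.40×10⁻⁴ m²)(2020 s) = 515.7 J.
Photons incident: 515.7 / 6.306×10⁻¹⁹ = 8.178×10²⁰, i.e. 8.178×10²⁰/6.022×10²³ = 0.001358 mol.
Fraction absorbed: 1 − 10^(−0.930) = 0.8825.
Photons absorbed: 0.8825 × 0.001358 = 0.001198 mol.
Product: Φ × n_abs = 0.33 × 0.001198 = 3.953×10⁻⁴ mol.

4.0×10⁻⁴ mol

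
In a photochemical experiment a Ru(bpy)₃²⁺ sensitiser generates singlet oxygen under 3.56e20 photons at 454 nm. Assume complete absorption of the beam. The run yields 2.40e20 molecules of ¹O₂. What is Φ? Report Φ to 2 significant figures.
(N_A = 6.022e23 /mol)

Product: 2.40e20 / 6.022e23 = 3.985e-4 mol.
Moles of photons: 3.56e20 / 6.022e23 = 5.912e-4 mol.
Φ = 3.985e-4 mol / 5.912e-4 mol photons = 0.67.

Φ = 0.67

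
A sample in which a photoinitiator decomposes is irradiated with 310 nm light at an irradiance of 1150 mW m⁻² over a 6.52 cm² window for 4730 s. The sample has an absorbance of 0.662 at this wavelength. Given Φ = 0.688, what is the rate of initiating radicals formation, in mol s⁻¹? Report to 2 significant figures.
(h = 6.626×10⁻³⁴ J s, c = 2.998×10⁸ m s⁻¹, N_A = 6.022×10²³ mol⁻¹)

Photon energy at 310 nm: hc/λ = (6.626×10⁻³⁴)(2.998×10⁸)/(310×10⁻⁹) = 6.408×10⁻¹⁹ J.
Energy delivered: (1150 mW m⁻²)(6.52×10⁻⁴ m²)(4730 s) = 3.547 J.
Photons incident: 3.547 / 6.408×10⁻¹⁹ = 5.535×10¹⁸, i.e. 5.535×10¹⁸/6.022×10²³ = 9.191×10⁻⁶ mol.
Fraction absorbed: 1 − 10^(−0.662) = 0.7822.
Photons absorbed: 0.7822 × 9.191×10⁻⁶ = 7.189×10⁻⁶ mol.
Product formed: 0.688 × 7.189×10⁻⁶ = 4.946×10⁻⁶ mol.
Rate: 4.946×10⁻⁶ / 4730 s = 1.0×10⁻⁹ mol s⁻¹.

1.0×10⁻⁹ mol s⁻¹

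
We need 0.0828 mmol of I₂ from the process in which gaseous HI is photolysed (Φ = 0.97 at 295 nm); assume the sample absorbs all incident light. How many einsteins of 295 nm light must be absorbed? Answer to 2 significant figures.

Product: 0.0828 mmol = 8.28×10⁻⁵ mol.
Photons that must be absorbed: 8.28×10⁻⁵ / 0.97 = 8.536×10⁻⁵ mol.

8.5×10⁻⁵ einstein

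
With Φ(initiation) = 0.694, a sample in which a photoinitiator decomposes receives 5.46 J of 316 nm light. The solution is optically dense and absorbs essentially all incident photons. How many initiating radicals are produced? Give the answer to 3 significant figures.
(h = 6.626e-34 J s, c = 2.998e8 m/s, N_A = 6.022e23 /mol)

6.03e18 initiating radicals

Photon energy at 316 nm: hc/λ = (6.626e-34)(2.998e8)/(316e-9) = 6.286e-19 J.
Photons incident: 5.46 / 6.286e-19 = 8.686e18, i.e. 8.686e18/6.022e23 = 1.442e-5 mol.
Product: Φ × n_abs = 0.694 × 1.442e-5 = 1.001e-5 mol.
As a count: 1.001e-5 × 6.022e23 = 6.03e18.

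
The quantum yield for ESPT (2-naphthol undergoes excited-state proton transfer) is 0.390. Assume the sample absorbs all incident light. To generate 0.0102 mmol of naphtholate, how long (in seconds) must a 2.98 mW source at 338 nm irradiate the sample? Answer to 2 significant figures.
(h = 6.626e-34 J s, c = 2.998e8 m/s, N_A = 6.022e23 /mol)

t ≈ 3100 s

Product: 0.0102 mmol = 1.02e-5 mol.
Photons that must be absorbed: 1.02e-5 / 0.390 = 2.615e-5 mol.
Photon energy: hc/λ = 5.877e-19 J; per mole, 3.539e5 J mol⁻¹.
Energy required: 2.615e-5 × 3.539e5 = 9.254 J.
Time: 9.254 J / 0.00298 W = 3100 s.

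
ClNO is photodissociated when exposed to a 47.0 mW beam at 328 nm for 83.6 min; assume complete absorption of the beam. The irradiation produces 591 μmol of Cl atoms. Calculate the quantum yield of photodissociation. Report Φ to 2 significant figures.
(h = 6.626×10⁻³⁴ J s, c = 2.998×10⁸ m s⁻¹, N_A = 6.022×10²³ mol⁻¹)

Φ = 0.91

Product: 591 μmol = 5.91×10⁻⁴ mol.
Photon energy at 328 nm: hc/λ = (6.626×10⁻³⁴)(2.998×10⁸)/(328×10⁻⁹) = 6.056×10⁻¹⁹ J.
Energy delivered: (47.0 mW)(5016 s) = 235.8 J.
Photons incident: 235.8 / 6.056×10⁻¹⁹ = 3.894×10²⁰, i.e. 3.894×10²⁰/6.022×10²³ = 6.466×10⁻⁴ mol.
Φ = 5.91×10⁻⁴ mol / 6.466×10⁻⁴ mol photons = 0.91.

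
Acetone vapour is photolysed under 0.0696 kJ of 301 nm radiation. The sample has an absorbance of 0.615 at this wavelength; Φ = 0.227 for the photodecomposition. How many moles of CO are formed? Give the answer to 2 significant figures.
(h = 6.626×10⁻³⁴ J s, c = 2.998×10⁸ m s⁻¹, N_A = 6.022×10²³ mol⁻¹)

Photon energy at 301 nm: hc/λ = (6.626×10⁻³⁴)(2.998×10⁸)/(301×10⁻⁹) = 6.600×10⁻¹⁹ J.
Incident energy: 0.0696 kJ = 69.6 J.
Photons incident: 69.6 / 6.600×10⁻¹⁹ = 1.055×10²⁰, i.e. 1.055×10²⁰/6.022×10²³ = 1.752×10⁻⁴ mol.
Fraction absorbed: 1 − 10^(−0.615) = 0.7573.
Photons absorbed: 0.7573 × 1.752×10⁻⁴ = 1.327×10⁻⁴ mol.
Product: Φ × n_abs = 0.227 × 1.327×10⁻⁴ = 3.012×10⁻⁵ mol.

3.0×10⁻⁵ mol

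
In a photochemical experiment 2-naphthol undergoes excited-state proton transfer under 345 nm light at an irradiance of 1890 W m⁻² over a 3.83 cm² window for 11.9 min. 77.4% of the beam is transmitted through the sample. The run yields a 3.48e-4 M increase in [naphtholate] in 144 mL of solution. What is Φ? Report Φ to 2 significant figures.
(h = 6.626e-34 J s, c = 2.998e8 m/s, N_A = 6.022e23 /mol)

Product: (3.48e-4 M)(0.144 L) = 5.011e-5 mol.
Photon energy at 345 nm: hc/λ = (6.626e-34)(2.998e8)/(345e-9) = 5.758e-19 J.
Energy delivered: (1890 W m⁻²)(3.83e-4 m²)(714 s) = 516.8 J.
Photons incident: 516.8 / 5.758e-19 = 8.975e20, i.e. 8.975e20/6.022e23 = 0.001490 mol.
Fraction absorbed: 1 − 77.4/100 = 0.2260.
Photons absorbed: 0.2260 × 0.001490 = 3.367e-4 mol.
Φ = 5.011e-5 mol / 3.367e-4 mol photons = 0.15.

Φ = 0.15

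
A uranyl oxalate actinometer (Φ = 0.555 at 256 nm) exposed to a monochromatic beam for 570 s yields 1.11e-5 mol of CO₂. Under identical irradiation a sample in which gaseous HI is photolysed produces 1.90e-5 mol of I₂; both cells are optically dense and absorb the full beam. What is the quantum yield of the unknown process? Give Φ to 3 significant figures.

Photons absorbed by the actinometer: 1.11e-5 / 0.555 = 2.000e-5 mol.
Φ(unknown) = 1.90e-5 / 2.000e-5 = 0.950.

Φ = 0.950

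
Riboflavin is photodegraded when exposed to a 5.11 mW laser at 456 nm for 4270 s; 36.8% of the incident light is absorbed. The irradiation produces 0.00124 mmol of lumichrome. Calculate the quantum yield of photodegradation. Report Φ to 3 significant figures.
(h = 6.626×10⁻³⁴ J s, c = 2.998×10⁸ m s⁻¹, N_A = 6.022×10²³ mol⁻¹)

Product: 0.00124 mmol = 1.24×10⁻⁶ mol.
Photon energy at 456 nm: hc/λ = (6.626×10⁻³⁴)(2.998×10⁸)/(456×10⁻⁹) = 4.356×10⁻¹⁹ J.
Energy delivered: (5.11 mW)(4270 s) = 21.82 J.
Photons incident: 21.82 / 4.356×10⁻¹⁹ = 5.009×10¹⁹, i.e. 5.009×10¹⁹/6.022×10²³ = 8.318×10⁻⁵ mol.
Photons absorbed: 0.368 × 8.318×10⁻⁵ = 3.061×10⁻⁵ mol.
Φ = 1.24×10⁻⁶ mol / 3.061×10⁻⁵ mol photons = 0.0405.

Φ = 0.0405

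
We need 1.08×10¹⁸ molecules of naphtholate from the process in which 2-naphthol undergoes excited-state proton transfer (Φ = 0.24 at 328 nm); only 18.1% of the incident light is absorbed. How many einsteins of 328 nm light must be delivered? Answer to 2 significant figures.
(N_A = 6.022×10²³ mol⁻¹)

Product: 1.08×10¹⁸ / 6.022×10²³ = 1.793×10⁻⁶ mol.
Photons that must be absorbed: 1.793×10⁻⁶ / 0.24 = 7.471×10⁻⁶ mol.
Incident photons needed: 7.471×10⁻⁶ / 0.181 = 4.128×10⁻⁵ mol.

4.1×10⁻⁵ einstein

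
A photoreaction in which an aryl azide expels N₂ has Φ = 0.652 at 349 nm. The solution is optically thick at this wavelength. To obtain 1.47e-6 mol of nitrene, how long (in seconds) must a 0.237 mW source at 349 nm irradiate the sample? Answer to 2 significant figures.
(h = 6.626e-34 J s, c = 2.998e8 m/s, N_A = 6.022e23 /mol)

t ≈ 3300 s

Photons that must be absorbed: 1.47e-6 / 0.652 = 2.255e-6 mol.
Photon energy: hc/λ = 5.692e-19 J; per mole, 3.428e5 J mol⁻¹.
Energy required: 2.255e-6 × 3.428e5 = 0.7730 J.
Time: 0.7730 J / 0.000237 W = 3300 s.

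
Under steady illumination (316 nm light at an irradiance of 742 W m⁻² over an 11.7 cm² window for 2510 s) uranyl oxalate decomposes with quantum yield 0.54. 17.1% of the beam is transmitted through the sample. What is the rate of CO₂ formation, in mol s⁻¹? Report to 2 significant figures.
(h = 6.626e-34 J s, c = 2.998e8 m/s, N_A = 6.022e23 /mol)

1.0e-6 mol s⁻¹

Photon energy at 316 nm: hc/λ = (6.626e-34)(2.998e8)/(316e-9) = 6.286e-19 J.
Energy delivered: (742 W m⁻²)(11.7e-4 m²)(2510 s) = 2179 J.
Photons incident: 2179 / 6.286e-19 = 3.466e21, i.e. 3.466e21/6.022e23 = 0.005756 mol.
Fraction absorbed: 1 − 17.1/100 = 0.8290.
Photons absorbed: 0.8290 × 0.005756 = 0.004772 mol.
Product formed: 0.54 × 0.004772 = 0.002577 mol.
Rate: 0.002577 / 2510 s = 1.0e-6 mol s⁻¹.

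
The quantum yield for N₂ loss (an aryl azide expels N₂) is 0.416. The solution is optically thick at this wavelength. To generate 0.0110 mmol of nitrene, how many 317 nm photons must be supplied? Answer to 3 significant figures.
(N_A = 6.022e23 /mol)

1.59e19 photons

Product: 0.0110 mmol = 1.10e-5 mol.
Photons that must be absorbed: 1.10e-5 / 0.416 = 2.644e-5 mol.
Photon count: 2.644e-5 × 6.022e23 = 1.59e19.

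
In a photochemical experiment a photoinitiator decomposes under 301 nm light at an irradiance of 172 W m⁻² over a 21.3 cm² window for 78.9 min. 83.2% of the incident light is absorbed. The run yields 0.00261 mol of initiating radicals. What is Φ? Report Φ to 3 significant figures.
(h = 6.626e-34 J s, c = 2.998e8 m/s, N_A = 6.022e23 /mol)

Photon energy at 301 nm: hc/λ = (6.626e-34)(2.998e8)/(301e-9) = 6.600e-19 J.
Energy delivered: (172 W m⁻²)(21.3e-4 m²)(4734 s) = 1734 J.
Photons incident: 1734 / 6.600e-19 = 2.627e21, i.e. 2.627e21/6.022e23 = 0.004362 mol.
Photons absorbed: 0.832 × 0.004362 = 0.003629 mol.
Φ = 0.00261 mol / 0.003629 mol photons = 0.719.

Φ = 0.719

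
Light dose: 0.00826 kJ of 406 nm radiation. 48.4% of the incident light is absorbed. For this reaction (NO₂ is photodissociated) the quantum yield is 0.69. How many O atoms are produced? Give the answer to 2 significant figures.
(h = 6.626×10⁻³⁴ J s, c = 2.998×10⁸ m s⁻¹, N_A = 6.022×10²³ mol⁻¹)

Photon energy at 406 nm: hc/λ = (6.626×10⁻³⁴)(2.998×10⁸)/(406×10⁻⁹) = 4.893×10⁻¹⁹ J.
Incident energy: 0.00826 kJ = 8.26 J.
Photons incident: 8.26 / 4.893×10⁻¹⁹ = 1.688×10¹⁹, i.e. 1.688×10¹⁹/6.022×10²³ = 2.803×10⁻⁵ mol.
Photons absorbed: 0.484 × 2.803×10⁻⁵ = 1.357×10⁻⁵ mol.
Product: Φ × n_abs = 0.69 × 1.357×10⁻⁵ = 9.363×10⁻⁶ mol.
As a count: 9.363×10⁻⁶ × 6.022×10²³ = 5.6×10¹⁸.

5.6×10¹⁸ atoms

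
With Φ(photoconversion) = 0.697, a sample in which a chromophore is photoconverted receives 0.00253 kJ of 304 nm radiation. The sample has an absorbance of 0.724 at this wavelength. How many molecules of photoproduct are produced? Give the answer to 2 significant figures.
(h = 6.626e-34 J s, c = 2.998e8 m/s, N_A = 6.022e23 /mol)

2.2e18 molecules

Photon energy at 304 nm: hc/λ = (6.626e-34)(2.998e8)/(304e-9) = 6.534e-19 J.
Incident energy: 0.00253 kJ = 2.53 J.
Photons incident: 2.53 / 6.534e-19 = 3.872e18, i.e. 3.872e18/6.022e23 = 6.430e-6 mol.
Fraction absorbed: 1 − 10^(−0.724) = 0.8112.
Photons absorbed: 0.8112 × 6.430e-6 = 5.216e-6 mol.
Product: Φ × n_abs = 0.697 × 5.216e-6 = 3.636e-6 mol.
As a count: 3.636e-6 × 6.022e23 = 2.2e18.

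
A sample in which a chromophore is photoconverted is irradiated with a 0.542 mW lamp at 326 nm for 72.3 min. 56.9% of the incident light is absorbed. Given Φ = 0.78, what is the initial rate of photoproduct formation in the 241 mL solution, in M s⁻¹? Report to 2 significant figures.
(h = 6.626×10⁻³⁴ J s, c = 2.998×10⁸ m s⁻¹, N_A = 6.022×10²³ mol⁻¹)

Photon energy at 326 nm: hc/λ = (6.626×10⁻³⁴)(2.998×10⁸)/(326×10⁻⁹) = 6.093×10⁻¹⁹ J.
Energy delivered: (0.542 mW)(4338 s) = 2.351 J.
Photons incident: 2.351 / 6.093×10⁻¹⁹ = 3.859×10¹⁸, i.e. 3.859×10¹⁸/6.022×10²³ = 6.408×10⁻⁶ mol.
Photons absorbed: 0.569 × 6.408×10⁻⁶ = 3.646×10⁻⁶ mol.
Product formed: 0.78 × 3.646×10⁻⁶ = 2.844×10⁻⁶ mol.
Rate: 2.844×10⁻⁶ mol / (4338 s × 0.241 L) = 2.7×10⁻⁹ M s⁻¹.

2.7×10⁻⁹ M s⁻¹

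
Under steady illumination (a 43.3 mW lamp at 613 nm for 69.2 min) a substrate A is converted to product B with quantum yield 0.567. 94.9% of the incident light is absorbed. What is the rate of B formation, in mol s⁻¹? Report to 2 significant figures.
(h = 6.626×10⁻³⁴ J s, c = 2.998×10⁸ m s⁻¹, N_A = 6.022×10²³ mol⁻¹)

Photon energy at 613 nm: hc/λ = (6.626×10⁻³⁴)(2.998×10⁸)/(613×10⁻⁹) = 3.241×10⁻¹⁹ J.
Energy delivered: (43.3 mW)(4152 s) = 179.8 J.
Photons incident: 179.8 / 3.241×10⁻¹⁹ = 5.548×10²⁰, i.e. 5.548×10²⁰/6.022×10²³ = 9.213×10⁻⁴ mol.
Photons absorbed: 0.949 × 9.213×10⁻⁴ = 8.743×10⁻⁴ mol.
Product formed: 0.567 × 8.743×10⁻⁴ = 4.957×10⁻⁴ mol.
Rate: 4.957×10⁻⁴ / 4152 s = 1.2×10⁻⁷ mol s⁻¹.

1.2×10⁻⁷ mol s⁻¹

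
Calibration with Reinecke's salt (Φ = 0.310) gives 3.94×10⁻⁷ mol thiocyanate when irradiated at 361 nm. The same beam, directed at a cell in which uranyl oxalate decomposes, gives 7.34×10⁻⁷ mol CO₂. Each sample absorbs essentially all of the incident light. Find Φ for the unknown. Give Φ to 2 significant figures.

Φ = 0.58

Photons absorbed by the actinometer: 3.94×10⁻⁷ / 0.310 = 1.271×10⁻⁶ mol.
Φ(unknown) = 7.34×10⁻⁷ / 1.271×10⁻⁶ = 0.58.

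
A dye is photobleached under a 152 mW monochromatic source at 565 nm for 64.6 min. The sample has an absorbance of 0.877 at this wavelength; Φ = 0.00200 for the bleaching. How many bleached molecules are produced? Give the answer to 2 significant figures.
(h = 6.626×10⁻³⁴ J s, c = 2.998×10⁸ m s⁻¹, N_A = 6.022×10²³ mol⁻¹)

Photon energy at 565 nm: hc/λ = (6.626×10⁻³⁴)(2.998×10⁸)/(565×10⁻⁹) = 3.516×10⁻¹⁹ J.
Energy delivered: (152 mW)(3876 s) = 589.2 J.
Photons incident: 589.2 / 3.516×10⁻¹⁹ = 1.676×10²¹, i.e. 1.676×10²¹/6.022×10²³ = 0.002783 mol.
Fraction absorbed: 1 − 10^(−0.877) = 0.8673.
Photons absorbed: 0.8673 × 0.002783 = 0.002414 mol.
Product: Φ × n_abs = 0.00200 × 0.002414 = 4.828×10⁻⁶ mol.
As a count: 4.828×10⁻⁶ × 6.022×10²³ = 2.9×10¹⁸.

2.9×10¹⁸ bleached molecules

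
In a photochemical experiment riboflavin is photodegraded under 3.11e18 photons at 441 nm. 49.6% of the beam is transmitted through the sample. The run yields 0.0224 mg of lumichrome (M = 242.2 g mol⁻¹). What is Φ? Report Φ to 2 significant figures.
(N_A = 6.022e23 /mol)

Product: 0.0224 mg / 242.2 g mol⁻¹ = 9.249e-8 mol.
Moles of photons: 3.11e18 / 6.022e23 = 5.164e-6 mol.
Fraction absorbed: 1 − 49.6/100 = 0.5040.
Photons absorbed: 0.5040 × 5.164e-6 = 2.603e-6 mol.
Φ = 9.249e-8 mol / 2.603e-6 mol photons = 0.036.

Φ = 0.036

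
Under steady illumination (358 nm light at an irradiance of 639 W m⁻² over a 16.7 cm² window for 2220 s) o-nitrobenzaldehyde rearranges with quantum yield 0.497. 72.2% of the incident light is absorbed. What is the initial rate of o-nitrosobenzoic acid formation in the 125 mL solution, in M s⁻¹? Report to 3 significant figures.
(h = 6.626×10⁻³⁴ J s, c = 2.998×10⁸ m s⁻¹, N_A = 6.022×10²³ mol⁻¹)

9.17×10⁻⁶ M s⁻¹

Photon energy at 358 nm: hc/λ = (6.626×10⁻³⁴)(2.998×10⁸)/(358×10⁻⁹) = 5.549×10⁻¹⁹ J.
Energy delivered: (639 W m⁻²)(16.7×10⁻⁴ m²)(2220 s) = 2369 J.
Photons incident: 2369 / 5.549×10⁻¹⁹ = 4.269×10²¹, i.e. 4.269×10²¹/6.022×10²³ = 0.007089 mol.
Photons absorbed: 0.722 × 0.007089 = 0.005118 mol.
Product formed: 0.497 × 0.005118 = 0.002544 mol.
Rate: 0.002544 mol / (2220 s × 0.125 L) = 9.17×10⁻⁶ M s⁻¹.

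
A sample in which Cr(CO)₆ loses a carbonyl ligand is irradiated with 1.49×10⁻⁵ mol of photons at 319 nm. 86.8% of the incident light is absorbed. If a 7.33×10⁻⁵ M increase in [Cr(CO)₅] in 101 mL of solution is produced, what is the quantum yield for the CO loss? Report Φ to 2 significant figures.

Φ = 0.57

Product: (7.33×10⁻⁵ M)(0.101 L) = 7.403×10⁻⁶ mol.
Photons absorbed: 0.868 × 1.49×10⁻⁵ = 1.293×10⁻⁵ mol.
Φ = 7.403×10⁻⁶ mol / 1.293×10⁻⁵ mol photons = 0.57.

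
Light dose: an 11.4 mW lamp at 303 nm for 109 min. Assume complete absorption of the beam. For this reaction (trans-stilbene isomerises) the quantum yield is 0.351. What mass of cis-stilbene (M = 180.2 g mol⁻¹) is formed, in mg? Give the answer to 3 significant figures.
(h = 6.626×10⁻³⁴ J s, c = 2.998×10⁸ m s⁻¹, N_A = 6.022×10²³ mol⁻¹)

11.9 mg

Photon energy at 303 nm: hc/λ = (6.626×10⁻³⁴)(2.998×10⁸)/(303×10⁻⁹) = 6.556×10⁻¹⁹ J.
Energy delivered: (11.4 mW)(6540 s) = 74.56 J.
Photons incident: 74.56 / 6.556×10⁻¹⁹ = 1.137×10²⁰, i.e. 1.137×10²⁰/6.022×10²³ = 1.888×10⁻⁴ mol.
Product: Φ × n_abs = 0.351 × 1.888×10⁻⁴ = 6.627×10⁻⁵ mol.
Mass: 6.627×10⁻⁵ × 180.2 = 0.01194 g = 11.9 mg.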